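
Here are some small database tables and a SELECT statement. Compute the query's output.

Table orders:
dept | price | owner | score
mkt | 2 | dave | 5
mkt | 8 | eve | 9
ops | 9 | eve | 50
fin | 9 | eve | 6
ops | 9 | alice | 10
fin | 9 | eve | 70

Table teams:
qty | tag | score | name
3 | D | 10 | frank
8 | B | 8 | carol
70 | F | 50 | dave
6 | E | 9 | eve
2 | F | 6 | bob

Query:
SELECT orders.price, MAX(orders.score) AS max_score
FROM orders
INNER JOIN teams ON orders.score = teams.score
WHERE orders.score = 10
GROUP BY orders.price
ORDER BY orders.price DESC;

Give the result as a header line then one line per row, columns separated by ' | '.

== RESULT ==
orders.price | max_score
9 | 10

Derivation:
After JOIN teams (4 rows):
orders.dept | orders.price | orders.owner | orders.score | teams.qty | teams.tag | teams.score | teams.name
mkt | 8 | eve | 9 | 6 | E | 9 | eve
ops | 9 | eve | 50 | 70 | F | 50 | dave
fin | 9 | eve | 6 | 2 | F | 6 | bob
ops | 9 | alice | 10 | 3 | D | 10 | frank
After WHERE (1 rows):
orders.dept | orders.price | orders.owner | orders.score | teams.qty | teams.tag | teams.score | teams.name
ops | 9 | alice | 10 | 3 | D | 10 | frank
After GROUP BY (1 rows):
orders.price | max_score
9 | 10
After ORDER BY (1 rows):
orders.price | max_score
9 | 10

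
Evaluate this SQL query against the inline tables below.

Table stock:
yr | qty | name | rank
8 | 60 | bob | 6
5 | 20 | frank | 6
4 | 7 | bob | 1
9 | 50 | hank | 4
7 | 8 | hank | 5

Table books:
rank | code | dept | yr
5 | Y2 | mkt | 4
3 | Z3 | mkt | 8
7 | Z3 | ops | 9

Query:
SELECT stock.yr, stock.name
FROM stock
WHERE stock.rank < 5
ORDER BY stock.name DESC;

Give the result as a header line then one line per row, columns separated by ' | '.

== RESULT ==
stock.yr | stock.name
9 | hank
4 | bob

Derivation:
After WHERE (2 rows):
stock.yr | stock.qty | stock.name | stock.rank
4 | 7 | bob | 1
9 | 50 | hank | 4
After SELECT (2 rows):
stock.yr | stock.name
4 | bob
9 | hank
After ORDER BY (2 rows):
stock.yr | stock.name
9 | hank
4 | bob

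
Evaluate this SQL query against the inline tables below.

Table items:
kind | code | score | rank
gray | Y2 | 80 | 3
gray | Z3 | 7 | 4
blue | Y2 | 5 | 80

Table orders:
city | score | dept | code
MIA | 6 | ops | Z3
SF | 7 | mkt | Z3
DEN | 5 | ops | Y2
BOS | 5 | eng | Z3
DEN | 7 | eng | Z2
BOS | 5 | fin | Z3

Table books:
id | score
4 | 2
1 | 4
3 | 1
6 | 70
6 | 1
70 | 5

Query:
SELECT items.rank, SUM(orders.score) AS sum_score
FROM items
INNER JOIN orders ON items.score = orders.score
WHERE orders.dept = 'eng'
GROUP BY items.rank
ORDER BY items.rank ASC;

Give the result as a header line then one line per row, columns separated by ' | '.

== RESULT ==
items.rank | sum_score
4 | 7
80 | 5

Derivation:
After JOIN orders (5 rows):
items.kind | items.code | items.score | items.rank | orders.city | orders.score | orders.dept | orders.code
gray | Z3 | 7 | 4 | SF | 7 | mkt | Z3
gray | Z3 | 7 | 4 | DEN | 7 | eng | Z2
blue | Y2 | 5 | 80 | DEN | 5 | ops | Y2
blue | Y2 | 5 | 80 | BOS | 5 | eng | Z3
blue | Y2 | 5 | 80 | BOS | 5 | fin | Z3
After WHERE (2 rows):
items.kind | items.code | items.score | items.rank | orders.city | orders.score | orders.dept | orders.code
gray | Z3 | 7 | 4 | DEN | 7 | eng | Z2
blue | Y2 | 5 | 80 | BOS | 5 | eng | Z3
After GROUP BY (2 rows):
items.rank | sum_score
4 | 7
80 | 5
After ORDER BY (2 rows):
items.rank | sum_score
4 | 7
80 | 5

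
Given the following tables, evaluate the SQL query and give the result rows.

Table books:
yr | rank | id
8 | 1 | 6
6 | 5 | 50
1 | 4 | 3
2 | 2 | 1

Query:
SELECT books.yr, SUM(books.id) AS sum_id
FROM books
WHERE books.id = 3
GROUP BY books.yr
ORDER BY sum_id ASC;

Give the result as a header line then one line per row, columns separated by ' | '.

After WHERE (1 rows):
books.yr | books.rank | books.id
1 | 4 | 3
After GROUP BY (1 rows):
books.yr | sum_id
1 | 3
After ORDER BY (1 rows):
books.yr | sum_id
1 | 3

== RESULT ==
books.yr | sum_id
1 | 3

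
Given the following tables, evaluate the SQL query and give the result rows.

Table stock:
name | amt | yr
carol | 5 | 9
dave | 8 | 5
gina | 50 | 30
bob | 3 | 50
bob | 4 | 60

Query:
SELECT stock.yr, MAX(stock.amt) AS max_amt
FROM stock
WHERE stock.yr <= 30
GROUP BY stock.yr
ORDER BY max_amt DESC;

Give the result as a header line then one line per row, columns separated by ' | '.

After WHERE (3 rows):
stock.name | stock.amt | stock.yr
carol | 5 | 9
dave | 8 | 5
gina | 50 | 30
After GROUP BY (3 rows):
stock.yr | max_amt
9 | 5
5 | 8
30 | 50
After ORDER BY (3 rows):
stock.yr | max_amt
30 | 50
5 | 8
9 | 5

== RESULT ==
stock.yr | max_amt
30 | 50
5 | 8
9 | 5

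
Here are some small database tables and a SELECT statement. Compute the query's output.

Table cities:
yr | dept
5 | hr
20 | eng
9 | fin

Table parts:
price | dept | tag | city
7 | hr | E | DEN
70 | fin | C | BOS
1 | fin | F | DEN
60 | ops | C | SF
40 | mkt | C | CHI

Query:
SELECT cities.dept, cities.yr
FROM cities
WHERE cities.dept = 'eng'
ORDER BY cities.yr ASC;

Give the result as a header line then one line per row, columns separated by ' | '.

After WHERE (1 rows):
cities.yr | cities.dept
20 | eng
After SELECT (1 rows):
cities.dept | cities.yr
eng | 20
After ORDER BY (1 rows):
cities.dept | cities.yr
eng | 20

== RESULT ==
cities.dept | cities.yr
eng | 20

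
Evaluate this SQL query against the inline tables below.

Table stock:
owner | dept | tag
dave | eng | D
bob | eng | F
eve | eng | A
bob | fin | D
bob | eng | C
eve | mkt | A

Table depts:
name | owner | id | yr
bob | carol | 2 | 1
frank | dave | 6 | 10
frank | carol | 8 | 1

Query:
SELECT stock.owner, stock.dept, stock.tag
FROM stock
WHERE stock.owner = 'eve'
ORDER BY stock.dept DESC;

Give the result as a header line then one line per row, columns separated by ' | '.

== RESULT ==
stock.owner | stock.dept | stock.tag
eve | mkt | A
eve | eng | A

Derivation:
After WHERE (2 rows):
stock.owner | stock.dept | stock.tag
eve | eng | A
eve | mkt | A
After SELECT (2 rows):
stock.owner | stock.dept | stock.tag
eve | eng | A
eve | mkt | A
After ORDER BY (2 rows):
stock.owner | stock.dept | stock.tag
eve | mkt | A
eve | eng | A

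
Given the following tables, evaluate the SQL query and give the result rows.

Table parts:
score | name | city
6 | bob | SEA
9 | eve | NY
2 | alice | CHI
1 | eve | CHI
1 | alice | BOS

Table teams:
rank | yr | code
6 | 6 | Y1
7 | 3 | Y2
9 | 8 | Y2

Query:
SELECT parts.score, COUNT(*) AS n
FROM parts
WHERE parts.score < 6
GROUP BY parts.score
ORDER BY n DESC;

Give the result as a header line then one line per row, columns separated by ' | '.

After WHERE (3 rows):
parts.score | parts.name | parts.city
2 | alice | CHI
1 | eve | CHI
1 | alice | BOS
After GROUP BY (2 rows):
parts.score | n
2 | 1
1 | 2
After ORDER BY (2 rows):
parts.score | n
1 | 2
2 | 1

== RESULT ==
parts.score | n
1 | 2
2 | 1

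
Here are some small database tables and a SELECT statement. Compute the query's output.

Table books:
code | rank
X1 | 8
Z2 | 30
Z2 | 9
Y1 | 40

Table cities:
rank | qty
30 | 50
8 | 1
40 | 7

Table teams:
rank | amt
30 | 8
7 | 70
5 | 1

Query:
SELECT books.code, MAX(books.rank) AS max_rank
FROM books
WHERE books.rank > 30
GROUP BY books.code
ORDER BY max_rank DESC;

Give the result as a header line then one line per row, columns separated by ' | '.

After WHERE (1 rows):
books.code | books.rank
Y1 | 40
After GROUP BY (1 rows):
books.code | max_rank
Y1 | 40
After ORDER BY (1 rows):
books.code | max_rank
Y1 | 40

== RESULT ==
books.code | max_rank
Y1 | 40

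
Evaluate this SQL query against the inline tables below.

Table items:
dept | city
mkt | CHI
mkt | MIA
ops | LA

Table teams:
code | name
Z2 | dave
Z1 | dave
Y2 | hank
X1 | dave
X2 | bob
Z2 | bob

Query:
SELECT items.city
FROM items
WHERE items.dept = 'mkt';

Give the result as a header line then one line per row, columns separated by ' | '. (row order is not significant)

== RESULT ==
items.city
CHI
MIA

Derivation:
After WHERE (2 rows):
items.dept | items.city
mkt | CHI
mkt | MIA
After SELECT (2 rows):
items.city
CHI
MIA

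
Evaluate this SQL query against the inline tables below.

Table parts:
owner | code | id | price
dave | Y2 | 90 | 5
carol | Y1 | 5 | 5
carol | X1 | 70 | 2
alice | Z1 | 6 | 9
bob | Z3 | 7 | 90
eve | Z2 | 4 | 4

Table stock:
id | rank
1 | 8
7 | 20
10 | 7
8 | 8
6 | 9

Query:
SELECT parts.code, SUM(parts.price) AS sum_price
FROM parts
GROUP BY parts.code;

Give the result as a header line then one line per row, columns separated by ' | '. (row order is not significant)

After GROUP BY (6 rows):
parts.code | sum_price
Y2 | 5
Y1 | 5
X1 | 2
Z1 | 9
Z3 | 90
Z2 | 4

== RESULT ==
parts.code | sum_price
Y2 | 5
Y1 | 5
X1 | 2
Z1 | 9
Z3 | 90
Z2 | 4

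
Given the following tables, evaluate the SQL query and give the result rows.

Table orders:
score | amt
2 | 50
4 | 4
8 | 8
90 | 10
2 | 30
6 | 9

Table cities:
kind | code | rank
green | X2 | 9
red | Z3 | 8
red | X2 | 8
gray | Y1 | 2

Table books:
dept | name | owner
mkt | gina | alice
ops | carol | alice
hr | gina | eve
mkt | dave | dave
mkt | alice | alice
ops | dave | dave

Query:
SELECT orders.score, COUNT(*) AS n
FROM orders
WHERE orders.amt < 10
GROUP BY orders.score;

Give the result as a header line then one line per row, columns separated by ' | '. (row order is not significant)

== RESULT ==
orders.score | n
4 | 1
8 | 1
6 | 1

Derivation:
After WHERE (3 rows):
orders.score | orders.amt
4 | 4
8 | 8
6 | 9
After GROUP BY (3 rows):
orders.score | n
4 | 1
8 | 1
6 | 1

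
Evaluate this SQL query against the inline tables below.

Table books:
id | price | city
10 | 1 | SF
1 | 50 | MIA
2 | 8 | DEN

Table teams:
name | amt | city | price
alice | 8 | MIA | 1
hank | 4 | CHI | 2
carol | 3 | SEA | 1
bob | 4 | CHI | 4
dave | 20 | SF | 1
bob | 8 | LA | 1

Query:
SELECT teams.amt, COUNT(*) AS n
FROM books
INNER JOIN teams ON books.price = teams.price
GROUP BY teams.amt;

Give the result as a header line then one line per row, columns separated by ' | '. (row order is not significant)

After JOIN teams (4 rows):
books.id | books.price | books.city | teams.name | teams.amt | teams.city | teams.price
10 | 1 | SF | alice | 8 | MIA | 1
10 | 1 | SF | carol | 3 | SEA | 1
10 | 1 | SF | dave | 20 | SF | 1
10 | 1 | SF | bob | 8 | LA | 1
After GROUP BY (3 rows):
teams.amt | n
8 | 2
3 | 1
20 | 1

== RESULT ==
teams.amt | n
8 | 2
3 | 1
20 | 1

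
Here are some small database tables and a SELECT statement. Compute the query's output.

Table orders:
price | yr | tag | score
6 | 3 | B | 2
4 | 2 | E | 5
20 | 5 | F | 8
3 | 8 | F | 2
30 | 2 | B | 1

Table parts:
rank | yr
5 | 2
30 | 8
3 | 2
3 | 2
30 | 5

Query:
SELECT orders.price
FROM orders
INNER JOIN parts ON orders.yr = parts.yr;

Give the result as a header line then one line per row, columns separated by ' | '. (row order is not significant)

== RESULT ==
orders.price
4
4
4
20
3
30
30
30

Derivation:
After JOIN parts (8 rows):
orders.price | orders.yr | orders.tag | orders.score | parts.rank | parts.yr
4 | 2 | E | 5 | 5 | 2
4 | 2 | E | 5 | 3 | 2
4 | 2 | E | 5 | 3 | 2
20 | 5 | F | 8 | 30 | 5
3 | 8 | F | 2 | 30 | 8
30 | 2 | B | 1 | 5 | 2
30 | 2 | B | 1 | 3 | 2
30 | 2 | B | 1 | 3 | 2
After SELECT (8 rows):
orders.price
4
4
4
20
3
30
30
30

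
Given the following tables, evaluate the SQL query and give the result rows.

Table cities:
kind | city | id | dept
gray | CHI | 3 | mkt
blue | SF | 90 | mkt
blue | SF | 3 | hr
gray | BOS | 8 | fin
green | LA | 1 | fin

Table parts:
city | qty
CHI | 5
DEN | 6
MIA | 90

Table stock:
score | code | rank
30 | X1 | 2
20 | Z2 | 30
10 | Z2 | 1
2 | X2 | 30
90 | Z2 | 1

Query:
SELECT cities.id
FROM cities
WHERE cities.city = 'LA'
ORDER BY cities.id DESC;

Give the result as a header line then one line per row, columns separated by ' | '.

== RESULT ==
cities.id
1

Derivation:
After WHERE (1 rows):
cities.kind | cities.city | cities.id | cities.dept
green | LA | 1 | fin
After SELECT (1 rows):
cities.id
1
After ORDER BY (1 rows):
cities.id
1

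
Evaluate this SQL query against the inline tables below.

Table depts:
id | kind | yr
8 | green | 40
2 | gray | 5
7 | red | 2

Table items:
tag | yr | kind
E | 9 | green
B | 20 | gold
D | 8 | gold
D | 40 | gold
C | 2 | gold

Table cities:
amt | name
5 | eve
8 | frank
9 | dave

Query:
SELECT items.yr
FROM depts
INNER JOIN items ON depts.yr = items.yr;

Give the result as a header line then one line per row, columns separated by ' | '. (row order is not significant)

== RESULT ==
items.yr
40
2

Derivation:
After JOIN items (2 rows):
depts.id | depts.kind | depts.yr | items.tag | items.yr | items.kind
8 | green | 40 | D | 40 | gold
7 | red | 2 | C | 2 | gold
After SELECT (2 rows):
items.yr
40
2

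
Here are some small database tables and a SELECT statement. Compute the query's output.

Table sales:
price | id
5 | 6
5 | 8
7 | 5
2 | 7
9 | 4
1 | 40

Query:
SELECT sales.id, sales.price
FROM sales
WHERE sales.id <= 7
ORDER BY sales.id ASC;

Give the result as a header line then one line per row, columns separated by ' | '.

After WHERE (4 rows):
sales.price | sales.id
5 | 6
7 | 5
2 | 7
9 | 4
After SELECT (4 rows):
sales.id | sales.price
6 | 5
5 | 7
7 | 2
4 | 9
After ORDER BY (4 rows):
sales.id | sales.price
4 | 9
5 | 7
6 | 5
7 | 2

== RESULT ==
sales.id | sales.price
4 | 9
5 | 7
6 | 5
7 | 2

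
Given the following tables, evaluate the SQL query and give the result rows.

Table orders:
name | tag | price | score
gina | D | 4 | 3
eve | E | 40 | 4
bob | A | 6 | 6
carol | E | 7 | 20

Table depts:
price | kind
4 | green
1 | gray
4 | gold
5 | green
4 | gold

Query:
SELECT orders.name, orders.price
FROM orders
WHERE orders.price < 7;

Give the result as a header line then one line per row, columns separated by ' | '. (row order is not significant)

== RESULT ==
orders.name | orders.price
gina | 4
bob | 6

Derivation:
After WHERE (2 rows):
orders.name | orders.tag | orders.price | orders.score
gina | D | 4 | 3
bob | A | 6 | 6
After SELECT (2 rows):
orders.name | orders.price
gina | 4
bob | 6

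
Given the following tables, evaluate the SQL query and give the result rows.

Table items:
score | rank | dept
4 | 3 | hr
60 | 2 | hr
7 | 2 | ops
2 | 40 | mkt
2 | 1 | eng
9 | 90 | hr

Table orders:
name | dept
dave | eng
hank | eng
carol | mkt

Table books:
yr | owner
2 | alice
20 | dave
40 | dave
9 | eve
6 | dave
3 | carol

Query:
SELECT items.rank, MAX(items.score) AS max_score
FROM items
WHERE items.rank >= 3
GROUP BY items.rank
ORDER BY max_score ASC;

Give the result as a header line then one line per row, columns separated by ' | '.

After WHERE (3 rows):
items.score | items.rank | items.dept
4 | 3 | hr
2 | 40 | mkt
9 | 90 | hr
After GROUP BY (3 rows):
items.rank | max_score
3 | 4
40 | 2
90 | 9
After ORDER BY (3 rows):
items.rank | max_score
40 | 2
3 | 4
90 | 9

== RESULT ==
items.rank | max_score
40 | 2
3 | 4
90 | 9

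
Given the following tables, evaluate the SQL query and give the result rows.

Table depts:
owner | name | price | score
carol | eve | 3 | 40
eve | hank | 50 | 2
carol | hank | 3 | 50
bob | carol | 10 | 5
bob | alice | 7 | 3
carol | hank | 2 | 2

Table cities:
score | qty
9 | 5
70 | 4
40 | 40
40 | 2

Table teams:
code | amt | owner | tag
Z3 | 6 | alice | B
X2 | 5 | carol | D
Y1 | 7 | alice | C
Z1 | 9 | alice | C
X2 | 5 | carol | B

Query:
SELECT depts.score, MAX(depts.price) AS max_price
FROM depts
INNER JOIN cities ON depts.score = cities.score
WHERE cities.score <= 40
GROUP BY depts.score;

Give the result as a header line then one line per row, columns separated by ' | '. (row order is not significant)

== RESULT ==
depts.score | max_price
40 | 3

Derivation:
After JOIN cities (2 rows):
depts.owner | depts.name | depts.price | depts.score | cities.score | cities.qty
carol | eve | 3 | 40 | 40 | 40
carol | eve | 3 | 40 | 40 | 2
After WHERE (2 rows):
depts.owner | depts.name | depts.price | depts.score | cities.score | cities.qty
carol | eve | 3 | 40 | 40 | 40
carol | eve | 3 | 40 | 40 | 2
After GROUP BY (1 rows):
depts.score | max_price
40 | 3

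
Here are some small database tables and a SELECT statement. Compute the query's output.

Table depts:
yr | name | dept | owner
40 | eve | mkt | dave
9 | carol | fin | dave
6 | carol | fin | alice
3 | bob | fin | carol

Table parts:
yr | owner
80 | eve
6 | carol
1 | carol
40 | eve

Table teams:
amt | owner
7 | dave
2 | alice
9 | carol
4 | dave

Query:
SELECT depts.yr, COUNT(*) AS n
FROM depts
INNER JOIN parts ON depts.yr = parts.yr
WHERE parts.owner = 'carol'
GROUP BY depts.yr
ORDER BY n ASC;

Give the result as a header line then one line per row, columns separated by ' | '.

== RESULT ==
depts.yr | n
6 | 1

Derivation:
After JOIN parts (2 rows):
depts.yr | depts.name | depts.dept | depts.owner | parts.yr | parts.owner
40 | eve | mkt | dave | 40 | eve
6 | carol | fin | alice | 6 | carol
After WHERE (1 rows):
depts.yr | depts.name | depts.dept | depts.owner | parts.yr | parts.owner
6 | carol | fin | alice | 6 | carol
After GROUP BY (1 rows):
depts.yr | n
6 | 1
After ORDER BY (1 rows):
depts.yr | n
6 | 1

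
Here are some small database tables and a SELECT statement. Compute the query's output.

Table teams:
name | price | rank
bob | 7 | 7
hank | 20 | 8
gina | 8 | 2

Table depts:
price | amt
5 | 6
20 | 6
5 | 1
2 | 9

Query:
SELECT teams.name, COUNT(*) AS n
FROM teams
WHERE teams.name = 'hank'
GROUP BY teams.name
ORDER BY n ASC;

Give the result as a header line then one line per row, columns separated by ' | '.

== RESULT ==
teams.name | n
hank | 1

Derivation:
After WHERE (1 rows):
teams.name | teams.price | teams.rank
hank | 20 | 8
After GROUP BY (1 rows):
teams.name | n
hank | 1
After ORDER BY (1 rows):
teams.name | n
hank | 1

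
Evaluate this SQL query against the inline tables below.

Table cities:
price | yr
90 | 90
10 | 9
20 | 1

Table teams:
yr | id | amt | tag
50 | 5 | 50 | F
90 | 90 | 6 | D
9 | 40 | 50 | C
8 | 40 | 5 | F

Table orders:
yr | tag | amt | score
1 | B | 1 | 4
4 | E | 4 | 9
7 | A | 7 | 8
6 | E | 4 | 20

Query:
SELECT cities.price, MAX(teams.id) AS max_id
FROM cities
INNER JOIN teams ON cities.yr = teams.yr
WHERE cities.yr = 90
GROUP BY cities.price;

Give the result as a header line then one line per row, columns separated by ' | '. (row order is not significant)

== RESULT ==
cities.price | max_id
90 | 90

Derivation:
After JOIN teams (2 rows):
cities.price | cities.yr | teams.yr | teams.id | teams.amt | teams.tag
90 | 90 | 90 | 90 | 6 | D
10 | 9 | 9 | 40 | 50 | C
After WHERE (1 rows):
cities.price | cities.yr | teams.yr | teams.id | teams.amt | teams.tag
90 | 90 | 90 | 90 | 6 | D
After GROUP BY (1 rows):
cities.price | max_id
90 | 90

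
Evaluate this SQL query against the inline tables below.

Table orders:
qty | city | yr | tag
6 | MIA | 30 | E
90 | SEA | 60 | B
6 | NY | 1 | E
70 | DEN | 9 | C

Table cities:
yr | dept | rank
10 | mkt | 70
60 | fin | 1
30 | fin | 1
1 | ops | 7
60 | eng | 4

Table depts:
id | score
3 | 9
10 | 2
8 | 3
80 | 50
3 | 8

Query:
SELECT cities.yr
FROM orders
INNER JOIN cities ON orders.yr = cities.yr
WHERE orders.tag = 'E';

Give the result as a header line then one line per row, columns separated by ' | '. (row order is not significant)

== RESULT ==
cities.yr
30
1

Derivation:
After JOIN cities (4 rows):
orders.qty | orders.city | orders.yr | orders.tag | cities.yr | cities.dept | cities.rank
6 | MIA | 30 | E | 30 | fin | 1
90 | SEA | 60 | B | 60 | fin | 1
90 | SEA | 60 | B | 60 | eng | 4
6 | NY | 1 | E | 1 | ops | 7
After WHERE (2 rows):
orders.qty | orders.city | orders.yr | orders.tag | cities.yr | cities.dept | cities.rank
6 | MIA | 30 | E | 30 | fin | 1
6 | NY | 1 | E | 1 | ops | 7
After SELECT (2 rows):
cities.yr
30
1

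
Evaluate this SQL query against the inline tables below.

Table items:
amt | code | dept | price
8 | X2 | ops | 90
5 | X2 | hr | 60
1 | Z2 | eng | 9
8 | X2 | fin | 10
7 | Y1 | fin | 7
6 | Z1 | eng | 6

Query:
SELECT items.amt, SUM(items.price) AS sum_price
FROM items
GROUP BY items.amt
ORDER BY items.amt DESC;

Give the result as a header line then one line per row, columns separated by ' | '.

== RESULT ==
items.amt | sum_price
8 | 100
7 | 7
6 | 6
5 | 60
1 | 9

Derivation:
After GROUP BY (5 rows):
items.amt | sum_price
8 | 100
5 | 60
1 | 9
7 | 7
6 | 6
After ORDER BY (5 rows):
items.amt | sum_price
8 | 100
7 | 7
6 | 6
5 | 60
1 | 9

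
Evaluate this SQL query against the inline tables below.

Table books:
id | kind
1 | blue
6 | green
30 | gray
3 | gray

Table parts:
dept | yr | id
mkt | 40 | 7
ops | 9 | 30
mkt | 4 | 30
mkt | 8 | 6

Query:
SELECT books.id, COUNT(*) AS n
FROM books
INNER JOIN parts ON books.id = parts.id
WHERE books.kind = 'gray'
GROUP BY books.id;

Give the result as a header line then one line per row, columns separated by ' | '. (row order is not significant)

After JOIN parts (3 rows):
books.id | books.kind | parts.dept | parts.yr | parts.id
6 | green | mkt | 8 | 6
30 | gray | ops | 9 | 30
30 | gray | mkt | 4 | 30
After WHERE (2 rows):
books.id | books.kind | parts.dept | parts.yr | parts.id
30 | gray | ops | 9 | 30
30 | gray | mkt | 4 | 30
After GROUP BY (1 rows):
books.id | n
30 | 2

== RESULT ==
books.id | n
30 | 2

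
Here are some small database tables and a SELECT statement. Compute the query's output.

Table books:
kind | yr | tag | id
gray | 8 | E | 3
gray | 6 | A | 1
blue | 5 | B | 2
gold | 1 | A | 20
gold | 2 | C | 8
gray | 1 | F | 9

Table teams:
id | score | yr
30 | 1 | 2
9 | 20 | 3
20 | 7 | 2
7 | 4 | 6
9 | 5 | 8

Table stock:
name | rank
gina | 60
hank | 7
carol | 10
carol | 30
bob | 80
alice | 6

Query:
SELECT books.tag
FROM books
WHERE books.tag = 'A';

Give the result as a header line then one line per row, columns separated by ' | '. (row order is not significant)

== RESULT ==
books.tag
A
A

Derivation:
After WHERE (2 rows):
books.kind | books.yr | books.tag | books.id
gray | 6 | A | 1
gold | 1 | A | 20
After SELECT (2 rows):
books.tag
A
A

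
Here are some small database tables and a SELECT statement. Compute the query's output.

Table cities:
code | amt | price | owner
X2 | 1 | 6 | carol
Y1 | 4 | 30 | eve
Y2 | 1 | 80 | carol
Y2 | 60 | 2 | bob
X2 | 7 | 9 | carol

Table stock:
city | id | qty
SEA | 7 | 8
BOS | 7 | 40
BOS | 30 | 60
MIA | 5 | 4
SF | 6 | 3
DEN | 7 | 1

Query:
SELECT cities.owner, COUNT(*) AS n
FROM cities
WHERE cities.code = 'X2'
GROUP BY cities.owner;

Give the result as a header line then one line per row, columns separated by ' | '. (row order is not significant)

== RESULT ==
cities.owner | n
carol | 2

Derivation:
After WHERE (2 rows):
cities.code | cities.amt | cities.price | cities.owner
X2 | 1 | 6 | carol
X2 | 7 | 9 | carol
After GROUP BY (1 rows):
cities.owner | n
carol | 2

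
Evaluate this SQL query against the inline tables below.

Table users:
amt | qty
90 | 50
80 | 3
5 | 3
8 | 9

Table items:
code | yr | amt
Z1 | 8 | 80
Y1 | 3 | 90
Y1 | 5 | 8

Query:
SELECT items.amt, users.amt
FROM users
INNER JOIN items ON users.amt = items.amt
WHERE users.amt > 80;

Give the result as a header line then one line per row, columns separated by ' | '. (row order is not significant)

== RESULT ==
items.amt | users.amt
90 | 90

Derivation:
After JOIN items (3 rows):
users.amt | users.qty | items.code | items.yr | items.amt
90 | 50 | Y1 | 3 | 90
80 | 3 | Z1 | 8 | 80
8 | 9 | Y1 | 5 | 8
After WHERE (1 rows):
users.amt | users.qty | items.code | items.yr | items.amt
90 | 50 | Y1 | 3 | 90
After SELECT (1 rows):
items.amt | users.amt
90 | 90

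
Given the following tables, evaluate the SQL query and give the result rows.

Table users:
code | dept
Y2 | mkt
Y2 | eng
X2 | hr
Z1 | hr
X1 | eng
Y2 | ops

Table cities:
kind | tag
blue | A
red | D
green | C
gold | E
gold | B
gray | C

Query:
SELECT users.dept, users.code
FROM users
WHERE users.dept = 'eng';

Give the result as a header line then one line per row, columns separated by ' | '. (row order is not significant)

After WHERE (2 rows):
users.code | users.dept
Y2 | eng
X1 | eng
After SELECT (2 rows):
users.dept | users.code
eng | Y2
eng | X1

== RESULT ==
users.dept | users.code
eng | Y2
eng | X1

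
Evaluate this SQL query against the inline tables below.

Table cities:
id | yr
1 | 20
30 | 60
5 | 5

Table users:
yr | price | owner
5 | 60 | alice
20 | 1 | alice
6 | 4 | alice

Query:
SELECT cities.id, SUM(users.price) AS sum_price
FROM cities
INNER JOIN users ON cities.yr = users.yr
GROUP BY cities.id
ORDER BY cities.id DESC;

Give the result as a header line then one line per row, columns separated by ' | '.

After JOIN users (2 rows):
cities.id | cities.yr | users.yr | users.price | users.owner
1 | 20 | 20 | 1 | alice
5 | 5 | 5 | 60 | alice
After GROUP BY (2 rows):
cities.id | sum_price
1 | 1
5 | 60
After ORDER BY (2 rows):
cities.id | sum_price
5 | 60
1 | 1

== RESULT ==
cities.id | sum_price
5 | 60
1 | 1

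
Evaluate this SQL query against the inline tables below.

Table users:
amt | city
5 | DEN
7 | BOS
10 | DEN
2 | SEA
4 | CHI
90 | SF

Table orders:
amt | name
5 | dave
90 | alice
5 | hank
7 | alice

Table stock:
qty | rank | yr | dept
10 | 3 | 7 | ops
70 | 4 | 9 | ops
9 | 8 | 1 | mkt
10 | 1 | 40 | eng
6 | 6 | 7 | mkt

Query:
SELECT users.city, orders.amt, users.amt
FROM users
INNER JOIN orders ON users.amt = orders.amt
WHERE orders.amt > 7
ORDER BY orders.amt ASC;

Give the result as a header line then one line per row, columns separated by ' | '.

After JOIN orders (4 rows):
users.amt | users.city | orders.amt | orders.name
5 | DEN | 5 | dave
5 | DEN | 5 | hank
7 | BOS | 7 | alice
90 | SF | 90 | alice
After WHERE (1 rows):
users.amt | users.city | orders.amt | orders.name
90 | SF | 90 | alice
After SELECT (1 rows):
users.city | orders.amt | users.amt
SF | 90 | 90
After ORDER BY (1 rows):
users.city | orders.amt | users.amt
SF | 90 | 90

== RESULT ==
users.city | orders.amt | users.amt
SF | 90 | 90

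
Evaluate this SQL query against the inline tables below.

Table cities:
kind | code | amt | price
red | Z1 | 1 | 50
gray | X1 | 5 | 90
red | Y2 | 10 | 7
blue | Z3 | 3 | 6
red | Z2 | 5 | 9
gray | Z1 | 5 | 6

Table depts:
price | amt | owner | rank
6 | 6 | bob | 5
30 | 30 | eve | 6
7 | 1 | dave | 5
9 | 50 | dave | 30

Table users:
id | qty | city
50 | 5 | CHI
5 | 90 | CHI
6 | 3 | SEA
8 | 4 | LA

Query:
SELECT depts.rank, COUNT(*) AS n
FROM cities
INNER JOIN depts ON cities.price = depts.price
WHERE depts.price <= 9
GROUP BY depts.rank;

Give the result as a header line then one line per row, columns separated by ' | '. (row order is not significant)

== RESULT ==
depts.rank | n
5 | 3
30 | 1

Derivation:
After JOIN depts (4 rows):
cities.kind | cities.code | cities.amt | cities.price | depts.price | depts.amt | depts.owner | depts.rank
red | Y2 | 10 | 7 | 7 | 1 | dave | 5
blue | Z3 | 3 | 6 | 6 | 6 | bob | 5
red | Z2 | 5 | 9 | 9 | 50 | dave | 30
gray | Z1 | 5 | 6 | 6 | 6 | bob | 5
After WHERE (4 rows):
cities.kind | cities.code | cities.amt | cities.price | depts.price | depts.amt | depts.owner | depts.rank
red | Y2 | 10 | 7 | 7 | 1 | dave | 5
blue | Z3 | 3 | 6 | 6 | 6 | bob | 5
red | Z2 | 5 | 9 | 9 | 50 | dave | 30
gray | Z1 | 5 | 6 | 6 | 6 | bob | 5
After GROUP BY (2 rows):
depts.rank | n
5 | 3
30 | 1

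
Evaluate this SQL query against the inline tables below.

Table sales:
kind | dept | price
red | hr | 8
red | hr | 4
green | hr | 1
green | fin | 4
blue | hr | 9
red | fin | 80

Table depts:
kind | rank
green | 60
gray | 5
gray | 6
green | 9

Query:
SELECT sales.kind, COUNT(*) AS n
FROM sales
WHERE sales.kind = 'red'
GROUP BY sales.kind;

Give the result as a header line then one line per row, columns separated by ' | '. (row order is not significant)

== RESULT ==
sales.kind | n
red | 3

Derivation:
After WHERE (3 rows):
sales.kind | sales.dept | sales.price
red | hr | 8
red | hr | 4
red | fin | 80
After GROUP BY (1 rows):
sales.kind | n
red | 3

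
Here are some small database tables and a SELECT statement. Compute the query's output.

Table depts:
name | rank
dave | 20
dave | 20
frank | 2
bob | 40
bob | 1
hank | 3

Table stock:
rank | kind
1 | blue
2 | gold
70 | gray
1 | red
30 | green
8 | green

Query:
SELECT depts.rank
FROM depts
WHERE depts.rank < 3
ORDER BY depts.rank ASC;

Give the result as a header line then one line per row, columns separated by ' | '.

After WHERE (2 rows):
depts.name | depts.rank
frank | 2
bob | 1
After SELECT (2 rows):
depts.rank
2
1
After ORDER BY (2 rows):
depts.rank
1
2

== RESULT ==
depts.rank
1
2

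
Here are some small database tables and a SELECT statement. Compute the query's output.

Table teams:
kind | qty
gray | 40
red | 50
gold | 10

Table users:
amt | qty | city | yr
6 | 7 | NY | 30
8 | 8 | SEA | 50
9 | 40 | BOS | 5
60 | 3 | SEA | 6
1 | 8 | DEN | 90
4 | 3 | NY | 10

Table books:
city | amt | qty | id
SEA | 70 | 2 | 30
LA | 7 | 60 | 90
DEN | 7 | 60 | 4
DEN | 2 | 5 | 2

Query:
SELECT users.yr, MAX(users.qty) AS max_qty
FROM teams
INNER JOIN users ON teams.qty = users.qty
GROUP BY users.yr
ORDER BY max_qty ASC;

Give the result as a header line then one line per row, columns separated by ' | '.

== RESULT ==
users.yr | max_qty
5 | 40

Derivation:
After JOIN users (1 rows):
teams.kind | teams.qty | users.amt | users.qty | users.city | users.yr
gray | 40 | 9 | 40 | BOS | 5
After GROUP BY (1 rows):
users.yr | max_qty
5 | 40
After ORDER BY (1 rows):
users.yr | max_qty
5 | 40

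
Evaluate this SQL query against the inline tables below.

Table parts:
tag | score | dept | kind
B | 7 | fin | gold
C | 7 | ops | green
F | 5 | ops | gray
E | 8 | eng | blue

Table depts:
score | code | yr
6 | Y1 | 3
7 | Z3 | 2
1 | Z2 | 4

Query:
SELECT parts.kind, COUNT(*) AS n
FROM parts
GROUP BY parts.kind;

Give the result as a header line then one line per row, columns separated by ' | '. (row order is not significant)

After GROUP BY (4 rows):
parts.kind | n
gold | 1
green | 1
gray | 1
blue | 1

== RESULT ==
parts.kind | n
gold | 1
green | 1
gray | 1
blue | 1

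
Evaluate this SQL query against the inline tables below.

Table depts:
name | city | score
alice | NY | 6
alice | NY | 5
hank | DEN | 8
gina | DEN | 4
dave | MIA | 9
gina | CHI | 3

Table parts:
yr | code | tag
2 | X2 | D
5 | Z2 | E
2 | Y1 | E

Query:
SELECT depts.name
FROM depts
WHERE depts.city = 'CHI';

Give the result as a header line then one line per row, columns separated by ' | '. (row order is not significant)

After WHERE (1 rows):
depts.name | depts.city | depts.score
gina | CHI | 3
After SELECT (1 rows):
depts.name
gina

== RESULT ==
depts.name
gina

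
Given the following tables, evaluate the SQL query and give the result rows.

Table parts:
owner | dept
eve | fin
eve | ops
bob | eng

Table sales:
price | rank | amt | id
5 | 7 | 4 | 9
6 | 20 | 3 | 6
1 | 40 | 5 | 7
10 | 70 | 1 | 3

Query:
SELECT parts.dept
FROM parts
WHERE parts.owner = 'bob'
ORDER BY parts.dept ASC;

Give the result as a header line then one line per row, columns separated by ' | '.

== RESULT ==
parts.dept
eng

Derivation:
After WHERE (1 rows):
parts.owner | parts.dept
bob | eng
After SELECT (1 rows):
parts.dept
eng
After ORDER BY (1 rows):
parts.dept
eng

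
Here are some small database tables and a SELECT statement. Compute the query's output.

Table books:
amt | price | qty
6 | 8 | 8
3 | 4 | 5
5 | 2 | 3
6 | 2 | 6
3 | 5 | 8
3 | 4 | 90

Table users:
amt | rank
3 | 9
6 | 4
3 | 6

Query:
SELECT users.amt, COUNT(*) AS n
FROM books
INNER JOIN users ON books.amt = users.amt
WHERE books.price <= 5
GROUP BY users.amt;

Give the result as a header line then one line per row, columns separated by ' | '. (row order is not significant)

== RESULT ==
users.amt | n
3 | 6
6 | 1

Derivation:
After JOIN users (8 rows):
books.amt | books.price | books.qty | users.amt | users.rank
6 | 8 | 8 | 6 | 4
3 | 4 | 5 | 3 | 9
3 | 4 | 5 | 3 | 6
6 | 2 | 6 | 6 | 4
3 | 5 | 8 | 3 | 9
3 | 5 | 8 | 3 | 6
3 | 4 | 90 | 3 | 9
3 | 4 | 90 | 3 | 6
After WHERE (7 rows):
books.amt | books.price | books.qty | users.amt | users.rank
3 | 4 | 5 | 3 | 9
3 | 4 | 5 | 3 | 6
6 | 2 | 6 | 6 | 4
3 | 5 | 8 | 3 | 9
3 | 5 | 8 | 3 | 6
3 | 4 | 90 | 3 | 9
3 | 4 | 90 | 3 | 6
After GROUP BY (2 rows):
users.amt | n
3 | 6
6 | 1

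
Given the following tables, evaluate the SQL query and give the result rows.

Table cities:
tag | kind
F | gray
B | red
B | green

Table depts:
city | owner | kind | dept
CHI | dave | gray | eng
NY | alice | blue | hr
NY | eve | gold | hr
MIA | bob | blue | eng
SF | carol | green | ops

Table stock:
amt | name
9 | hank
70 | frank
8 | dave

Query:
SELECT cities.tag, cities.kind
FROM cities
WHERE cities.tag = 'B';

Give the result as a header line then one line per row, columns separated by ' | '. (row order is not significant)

After WHERE (2 rows):
cities.tag | cities.kind
B | red
B | green
After SELECT (2 rows):
cities.tag | cities.kind
B | red
B | green

== RESULT ==
cities.tag | cities.kind
B | red
B | green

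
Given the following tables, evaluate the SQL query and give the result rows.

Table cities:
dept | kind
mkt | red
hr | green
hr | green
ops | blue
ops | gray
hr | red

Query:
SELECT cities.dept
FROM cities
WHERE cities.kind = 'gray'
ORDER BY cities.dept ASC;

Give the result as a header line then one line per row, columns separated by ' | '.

After WHERE (1 rows):
cities.dept | cities.kind
ops | gray
After SELECT (1 rows):
cities.dept
ops
After ORDER BY (1 rows):
cities.dept
ops

== RESULT ==
cities.dept
ops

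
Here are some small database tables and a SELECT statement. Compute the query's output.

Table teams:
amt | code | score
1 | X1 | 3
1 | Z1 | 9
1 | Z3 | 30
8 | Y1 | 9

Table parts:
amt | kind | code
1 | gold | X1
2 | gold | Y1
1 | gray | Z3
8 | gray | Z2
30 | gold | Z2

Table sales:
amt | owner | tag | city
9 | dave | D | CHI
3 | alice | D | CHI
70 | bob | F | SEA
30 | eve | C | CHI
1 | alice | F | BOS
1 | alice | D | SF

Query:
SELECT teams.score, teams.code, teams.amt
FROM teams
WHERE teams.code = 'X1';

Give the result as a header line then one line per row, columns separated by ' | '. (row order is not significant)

After WHERE (1 rows):
teams.amt | teams.code | teams.score
1 | X1 | 3
After SELECT (1 rows):
teams.score | teams.code | teams.amt
3 | X1 | 1

== RESULT ==
teams.score | teams.code | teams.amt
3 | X1 | 1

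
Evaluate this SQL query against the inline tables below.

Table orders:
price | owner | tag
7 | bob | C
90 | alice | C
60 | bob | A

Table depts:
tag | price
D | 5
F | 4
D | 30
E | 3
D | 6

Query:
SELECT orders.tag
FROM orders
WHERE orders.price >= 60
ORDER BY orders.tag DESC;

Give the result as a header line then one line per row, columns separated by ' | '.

== RESULT ==
orders.tag
C
A

Derivation:
After WHERE (2 rows):
orders.price | orders.owner | orders.tag
90 | alice | C
60 | bob | A
After SELECT (2 rows):
orders.tag
C
A
After ORDER BY (2 rows):
orders.tag
C
A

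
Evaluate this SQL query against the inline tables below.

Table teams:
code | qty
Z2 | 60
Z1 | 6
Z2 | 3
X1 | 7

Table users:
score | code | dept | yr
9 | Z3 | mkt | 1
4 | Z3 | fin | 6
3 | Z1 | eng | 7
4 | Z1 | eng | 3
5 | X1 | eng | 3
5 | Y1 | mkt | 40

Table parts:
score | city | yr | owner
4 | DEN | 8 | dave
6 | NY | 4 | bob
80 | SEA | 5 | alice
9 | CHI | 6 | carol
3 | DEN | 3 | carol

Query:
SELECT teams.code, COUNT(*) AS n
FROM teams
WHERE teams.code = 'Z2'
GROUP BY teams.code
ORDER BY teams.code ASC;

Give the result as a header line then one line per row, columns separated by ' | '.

After WHERE (2 rows):
teams.code | teams.qty
Z2 | 60
Z2 | 3
After GROUP BY (1 rows):
teams.code | n
Z2 | 2
After ORDER BY (1 rows):
teams.code | n
Z2 | 2

== RESULT ==
teams.code | n
Z2 | 2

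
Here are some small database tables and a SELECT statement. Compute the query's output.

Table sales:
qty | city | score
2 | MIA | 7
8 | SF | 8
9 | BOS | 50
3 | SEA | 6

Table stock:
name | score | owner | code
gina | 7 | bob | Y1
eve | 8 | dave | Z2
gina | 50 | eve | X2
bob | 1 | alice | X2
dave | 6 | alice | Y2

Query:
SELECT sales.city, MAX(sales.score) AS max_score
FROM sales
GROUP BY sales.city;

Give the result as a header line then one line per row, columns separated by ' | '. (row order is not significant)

After GROUP BY (4 rows):
sales.city | max_score
MIA | 7
SF | 8
BOS | 50
SEA | 6

== RESULT ==
sales.city | max_score
MIA | 7
SF | 8
BOS | 50
SEA | 6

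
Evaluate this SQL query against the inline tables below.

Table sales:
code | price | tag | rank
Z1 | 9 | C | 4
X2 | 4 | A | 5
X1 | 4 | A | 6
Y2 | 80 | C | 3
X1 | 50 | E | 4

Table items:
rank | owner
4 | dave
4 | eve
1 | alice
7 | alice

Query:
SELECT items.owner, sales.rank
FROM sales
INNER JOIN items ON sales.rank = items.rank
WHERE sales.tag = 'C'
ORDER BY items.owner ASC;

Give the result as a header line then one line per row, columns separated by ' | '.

After JOIN items (4 rows):
sales.code | sales.price | sales.tag | sales.rank | items.rank | items.owner
Z1 | 9 | C | 4 | 4 | dave
Z1 | 9 | C | 4 | 4 | eve
X1 | 50 | E | 4 | 4 | dave
X1 | 50 | E | 4 | 4 | eve
After WHERE (2 rows):
sales.code | sales.price | sales.tag | sales.rank | items.rank | items.owner
Z1 | 9 | C | 4 | 4 | dave
Z1 | 9 | C | 4 | 4 | eve
After SELECT (2 rows):
items.owner | sales.rank
dave | 4
eve | 4
After ORDER BY (2 rows):
items.owner | sales.rank
dave | 4
eve | 4

== RESULT ==
items.owner | sales.rank
dave | 4
eve | 4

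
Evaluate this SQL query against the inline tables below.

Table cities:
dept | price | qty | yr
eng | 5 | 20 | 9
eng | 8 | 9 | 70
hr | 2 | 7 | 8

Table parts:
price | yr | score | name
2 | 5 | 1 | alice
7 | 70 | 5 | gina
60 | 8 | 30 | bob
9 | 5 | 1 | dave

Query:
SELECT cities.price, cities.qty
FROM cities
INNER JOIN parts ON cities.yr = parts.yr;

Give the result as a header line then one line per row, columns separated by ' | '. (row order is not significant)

After JOIN parts (2 rows):
cities.dept | cities.price | cities.qty | cities.yr | parts.price | parts.yr | parts.score | parts.name
eng | 8 | 9 | 70 | 7 | 70 | 5 | gina
hr | 2 | 7 | 8 | 60 | 8 | 30 | bob
After SELECT (2 rows):
cities.price | cities.qty
8 | 9
2 | 7

== RESULT ==
cities.price | cities.qty
8 | 9
2 | 7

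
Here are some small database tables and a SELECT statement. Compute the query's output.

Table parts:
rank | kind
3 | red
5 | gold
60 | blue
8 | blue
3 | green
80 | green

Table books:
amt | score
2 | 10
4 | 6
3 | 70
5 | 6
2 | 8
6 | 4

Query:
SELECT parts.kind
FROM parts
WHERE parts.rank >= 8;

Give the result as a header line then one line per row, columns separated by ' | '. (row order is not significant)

== RESULT ==
parts.kind
blue
blue
green

Derivation:
After WHERE (3 rows):
parts.rank | parts.kind
60 | blue
8 | blue
80 | green
After SELECT (3 rows):
parts.kind
blue
blue
green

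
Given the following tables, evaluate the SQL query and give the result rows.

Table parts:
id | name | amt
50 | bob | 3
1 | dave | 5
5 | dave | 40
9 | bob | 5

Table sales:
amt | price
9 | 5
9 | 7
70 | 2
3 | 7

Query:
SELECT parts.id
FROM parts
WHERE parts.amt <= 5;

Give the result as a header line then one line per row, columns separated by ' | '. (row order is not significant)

After WHERE (3 rows):
parts.id | parts.name | parts.amt
50 | bob | 3
1 | dave | 5
9 | bob | 5
After SELECT (3 rows):
parts.id
50
1
9

== RESULT ==
parts.id
50
1
9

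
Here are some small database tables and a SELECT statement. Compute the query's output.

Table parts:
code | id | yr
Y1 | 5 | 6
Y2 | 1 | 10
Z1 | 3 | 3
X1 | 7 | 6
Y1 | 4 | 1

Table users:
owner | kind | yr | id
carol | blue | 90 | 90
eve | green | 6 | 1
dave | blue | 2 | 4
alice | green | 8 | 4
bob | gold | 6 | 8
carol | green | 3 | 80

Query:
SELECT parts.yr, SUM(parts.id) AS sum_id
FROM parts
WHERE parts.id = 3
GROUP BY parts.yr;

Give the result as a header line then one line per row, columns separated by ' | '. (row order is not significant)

== RESULT ==
parts.yr | sum_id
3 | 3

Derivation:
After WHERE (1 rows):
parts.code | parts.id | parts.yr
Z1 | 3 | 3
After GROUP BY (1 rows):
parts.yr | sum_id
3 | 3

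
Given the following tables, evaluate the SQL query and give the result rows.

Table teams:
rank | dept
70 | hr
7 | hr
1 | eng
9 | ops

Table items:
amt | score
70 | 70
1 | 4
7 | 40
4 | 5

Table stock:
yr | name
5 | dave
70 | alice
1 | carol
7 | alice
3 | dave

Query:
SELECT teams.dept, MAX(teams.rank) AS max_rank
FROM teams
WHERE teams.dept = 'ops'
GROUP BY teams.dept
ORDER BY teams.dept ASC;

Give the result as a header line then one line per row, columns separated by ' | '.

== RESULT ==
teams.dept | max_rank
ops | 9

Derivation:
After WHERE (1 rows):
teams.rank | teams.dept
9 | ops
After GROUP BY (1 rows):
teams.dept | max_rank
ops | 9
After ORDER BY (1 rows):
teams.dept | max_rank
ops | 9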